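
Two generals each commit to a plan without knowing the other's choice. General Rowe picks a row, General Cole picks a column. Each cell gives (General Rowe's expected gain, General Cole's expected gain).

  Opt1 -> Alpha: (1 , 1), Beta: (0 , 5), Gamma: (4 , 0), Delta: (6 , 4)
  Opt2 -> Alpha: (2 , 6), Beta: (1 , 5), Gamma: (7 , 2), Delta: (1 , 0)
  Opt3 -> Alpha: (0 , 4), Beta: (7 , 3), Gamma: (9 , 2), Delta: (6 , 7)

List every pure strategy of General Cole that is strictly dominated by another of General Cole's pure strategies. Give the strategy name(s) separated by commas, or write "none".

Gamma

Alpha is not dominated — it holds its own against Beta at Opt2 (6>5); Gamma at Opt1 (1>0); Delta at Opt2 (6>0).
Nothing dominates Beta: Alpha at Opt1 (5>1); Gamma at Opt1 (5>0); Delta at Opt1 (5>4).
Gamma is strictly dominated by Alpha (Opt1: 1>0, Opt2: 6>2, Opt3: 4>2).
Nothing dominates Delta: Alpha at Opt1 (4>1); Beta at Opt3 (7>3); Gamma at Opt1 (4>0).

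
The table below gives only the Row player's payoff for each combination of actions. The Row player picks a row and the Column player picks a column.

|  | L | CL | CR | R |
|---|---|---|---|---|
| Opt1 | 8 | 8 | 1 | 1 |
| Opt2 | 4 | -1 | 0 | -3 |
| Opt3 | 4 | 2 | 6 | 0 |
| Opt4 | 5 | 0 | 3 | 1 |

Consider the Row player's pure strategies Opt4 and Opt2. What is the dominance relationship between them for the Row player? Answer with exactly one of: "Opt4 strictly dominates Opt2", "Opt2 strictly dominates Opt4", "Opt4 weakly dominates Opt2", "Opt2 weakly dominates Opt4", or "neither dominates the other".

Opt4 strictly dominates Opt2

Compare Opt4 to Opt2 across each choice by the Column player: L: 5>4, CL: 0>-1, CR: 3>0, R: 1>-3.
Every comparison favours Opt4, so Opt4 strictly dominates Opt2.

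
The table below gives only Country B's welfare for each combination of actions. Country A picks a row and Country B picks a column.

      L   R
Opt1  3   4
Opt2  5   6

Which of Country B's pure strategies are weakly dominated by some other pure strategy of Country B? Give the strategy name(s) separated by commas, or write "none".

L

L: dominated, since R does at least as well everywhere (Opt1: 4>3, Opt2: 6>5).
R: no other strategy beats it everywhere (L at Opt1 (4>3)).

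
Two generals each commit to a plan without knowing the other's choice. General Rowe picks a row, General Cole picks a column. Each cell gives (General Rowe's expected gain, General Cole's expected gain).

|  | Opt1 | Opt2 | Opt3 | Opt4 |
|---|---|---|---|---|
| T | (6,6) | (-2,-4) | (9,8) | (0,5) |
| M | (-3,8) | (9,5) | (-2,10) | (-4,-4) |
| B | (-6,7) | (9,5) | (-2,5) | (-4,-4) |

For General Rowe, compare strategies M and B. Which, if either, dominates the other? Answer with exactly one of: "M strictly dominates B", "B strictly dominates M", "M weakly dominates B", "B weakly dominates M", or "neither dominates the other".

M weakly dominates B

Compare M to B across each choice by General Cole: Opt1: -3>-6, Opt2: 9=9, Opt3: -2=-2, Opt4: -4=-4.
M is at least as good everywhere and strictly better somewhere (tied only at Opt2, Opt3, Opt4), so M weakly but not strictly dominates B.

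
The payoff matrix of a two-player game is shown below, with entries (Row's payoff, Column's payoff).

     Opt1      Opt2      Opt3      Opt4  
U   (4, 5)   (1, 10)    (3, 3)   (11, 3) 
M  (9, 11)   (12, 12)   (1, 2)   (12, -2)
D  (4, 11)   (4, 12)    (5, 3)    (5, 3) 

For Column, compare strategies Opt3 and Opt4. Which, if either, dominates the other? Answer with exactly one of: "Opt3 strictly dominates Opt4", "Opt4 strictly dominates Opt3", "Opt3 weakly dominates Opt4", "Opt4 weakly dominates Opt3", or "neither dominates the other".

Opt3 weakly dominates Opt4

Compare Opt3 to Opt4 across each opponent action: U: 3=3, M: 2>-2, D: 3=3.
Opt3 is at least as good everywhere and strictly better somewhere (tied only at U, D), so Opt3 weakly but not strictly dominates Opt4.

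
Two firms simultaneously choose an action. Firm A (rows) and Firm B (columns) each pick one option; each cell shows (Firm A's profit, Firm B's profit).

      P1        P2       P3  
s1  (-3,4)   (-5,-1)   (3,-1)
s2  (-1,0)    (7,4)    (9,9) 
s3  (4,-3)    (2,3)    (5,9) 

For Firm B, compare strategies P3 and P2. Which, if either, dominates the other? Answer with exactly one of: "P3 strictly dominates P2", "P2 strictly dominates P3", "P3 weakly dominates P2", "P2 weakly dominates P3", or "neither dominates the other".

Compare P3 to P2 across each choice by Firm A: s1: -1=-1, s2: 9>4, s3: 9>3.
P3 is at least as good everywhere and strictly better somewhere (tied only at s1), so P3 weakly but not strictly dominates P2.

P3 weakly dominates P2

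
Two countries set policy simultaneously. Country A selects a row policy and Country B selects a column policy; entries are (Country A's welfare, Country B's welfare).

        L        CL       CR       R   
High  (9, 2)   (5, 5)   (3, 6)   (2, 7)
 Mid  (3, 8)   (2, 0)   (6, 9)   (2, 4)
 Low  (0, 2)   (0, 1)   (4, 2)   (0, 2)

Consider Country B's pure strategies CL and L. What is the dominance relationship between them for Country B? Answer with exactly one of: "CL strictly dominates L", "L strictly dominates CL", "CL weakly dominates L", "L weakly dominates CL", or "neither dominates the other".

neither dominates the other

CL's payoffs vs L's, by Country A's action — High: 5>2, Mid: 0<8, Low: 1<2.
CL does better at High but worse at Mid, Low; neither strategy dominates the other.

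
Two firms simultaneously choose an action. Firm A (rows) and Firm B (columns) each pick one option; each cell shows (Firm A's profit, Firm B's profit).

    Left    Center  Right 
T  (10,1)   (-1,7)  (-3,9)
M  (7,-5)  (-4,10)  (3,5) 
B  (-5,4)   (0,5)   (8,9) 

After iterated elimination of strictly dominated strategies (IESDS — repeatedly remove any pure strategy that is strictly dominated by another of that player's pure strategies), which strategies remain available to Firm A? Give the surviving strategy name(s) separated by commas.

B

For Firm B, Center strictly dominates Left on the remaining rows (T: 7>1, M: 10>-5, B: 5>4); eliminate Left.
Row T is eliminated: B beats it against every remaining column (Center: 0>-1, Right: 8>-3).
Firm A's strategy M is strictly dominated by B (Center: 0>-4, Right: 8>3) and is removed.
For Firm B, Right strictly dominates Center on the remaining rows (B: 9>5); eliminate Center.
Among the remaining strategies, none is strictly dominated by another pure strategy of the same player, so the elimination stops.
Surviving strategies — Firm A: {B}; Firm B: {Right}.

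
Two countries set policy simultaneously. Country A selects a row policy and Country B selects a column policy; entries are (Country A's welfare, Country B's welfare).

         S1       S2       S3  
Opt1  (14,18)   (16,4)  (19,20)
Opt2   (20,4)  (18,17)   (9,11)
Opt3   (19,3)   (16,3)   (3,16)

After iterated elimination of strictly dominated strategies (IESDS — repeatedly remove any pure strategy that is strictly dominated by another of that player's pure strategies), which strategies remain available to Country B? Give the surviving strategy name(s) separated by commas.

Country A's strategy Opt3 is strictly dominated by Opt2 (S1: 20>19, S2: 18>16, S3: 9>3) and is removed.
For Country B, S3 strictly dominates S1 on the remaining rows (Opt1: 20>18, Opt2: 11>4); eliminate S1.
Among the remaining strategies, none is strictly dominated by another pure strategy of the same player, so the elimination stops.
Surviving strategies — Country A: {Opt1, Opt2}; Country B: {S2, S3}.

S2, S3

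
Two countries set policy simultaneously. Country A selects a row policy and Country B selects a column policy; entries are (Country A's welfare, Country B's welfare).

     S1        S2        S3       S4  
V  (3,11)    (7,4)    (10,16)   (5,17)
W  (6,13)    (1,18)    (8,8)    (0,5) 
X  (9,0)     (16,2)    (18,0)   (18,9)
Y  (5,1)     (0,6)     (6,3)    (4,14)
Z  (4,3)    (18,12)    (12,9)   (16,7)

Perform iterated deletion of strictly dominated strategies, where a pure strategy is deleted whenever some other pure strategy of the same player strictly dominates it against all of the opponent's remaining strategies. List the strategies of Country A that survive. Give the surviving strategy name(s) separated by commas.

Country A's strategy V is strictly dominated by X (S1: 9>3, S2: 16>7, S3: 18>10, S4: 18>5) and is removed.
For Country A, X strictly dominates W on the remaining columns (S1: 9>6, S2: 16>1, S3: 18>8, S4: 18>0); eliminate W.
Country A's strategy Y is strictly dominated by X (S1: 9>5, S2: 16>0, S3: 18>6, S4: 18>4) and is removed.
Country B's strategy S1 is strictly dominated by S2 (X: 2>0, Z: 12>3) and is removed.
Column S3 is eliminated: S2 beats it against every remaining row (X: 2>0, Z: 12>9).
Among the remaining strategies, none is strictly dominated by another pure strategy of the same player, so the elimination stops.
Surviving strategies — Country A: {X, Z}; Country B: {S2, S4}.

X, Z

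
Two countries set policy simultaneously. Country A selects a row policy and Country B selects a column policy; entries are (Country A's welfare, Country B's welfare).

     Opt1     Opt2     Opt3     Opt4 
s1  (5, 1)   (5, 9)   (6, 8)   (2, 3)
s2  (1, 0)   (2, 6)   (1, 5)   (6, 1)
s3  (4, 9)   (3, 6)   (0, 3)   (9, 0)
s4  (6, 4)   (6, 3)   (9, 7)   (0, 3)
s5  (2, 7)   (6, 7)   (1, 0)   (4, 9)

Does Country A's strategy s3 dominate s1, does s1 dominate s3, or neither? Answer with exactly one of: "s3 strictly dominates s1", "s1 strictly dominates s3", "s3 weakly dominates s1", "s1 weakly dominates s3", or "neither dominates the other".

neither dominates the other

s3's payoffs vs s1's, by Country B's action — Opt1: 4<5, Opt2: 3<5, Opt3: 0<6, Opt4: 9>2.
s3 does better at Opt4 but worse at Opt1, Opt2, Opt3; neither strategy dominates the other.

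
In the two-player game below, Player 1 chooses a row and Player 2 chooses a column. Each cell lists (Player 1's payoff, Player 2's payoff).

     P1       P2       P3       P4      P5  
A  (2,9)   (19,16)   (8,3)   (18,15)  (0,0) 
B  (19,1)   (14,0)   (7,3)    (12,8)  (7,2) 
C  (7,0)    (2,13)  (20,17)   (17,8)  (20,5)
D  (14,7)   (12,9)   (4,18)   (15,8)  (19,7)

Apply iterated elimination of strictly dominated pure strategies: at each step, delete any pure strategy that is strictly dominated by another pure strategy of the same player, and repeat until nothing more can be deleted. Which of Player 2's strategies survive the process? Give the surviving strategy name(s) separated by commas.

P2, P3

Column P1 is eliminated: P4 beats it against every remaining row (A: 15>9, B: 8>1, C: 8>0, D: 8>7).
Player 2's strategy P5 is strictly dominated by P3 (A: 3>0, B: 3>2, C: 17>5, D: 18>7) and is removed.
Player 1's strategy B is strictly dominated by A (P2: 19>14, P3: 8>7, P4: 18>12) and is removed.
Player 1's strategy D is strictly dominated by A (P2: 19>12, P3: 8>4, P4: 18>15) and is removed.
Column P4 is eliminated: P2 beats it against every remaining row (A: 16>15, C: 13>8).
Among the remaining strategies, none is strictly dominated by another pure strategy of the same player, so the elimination stops.
Surviving strategies — Player 1: {A, C}; Player 2: {P2, P3}.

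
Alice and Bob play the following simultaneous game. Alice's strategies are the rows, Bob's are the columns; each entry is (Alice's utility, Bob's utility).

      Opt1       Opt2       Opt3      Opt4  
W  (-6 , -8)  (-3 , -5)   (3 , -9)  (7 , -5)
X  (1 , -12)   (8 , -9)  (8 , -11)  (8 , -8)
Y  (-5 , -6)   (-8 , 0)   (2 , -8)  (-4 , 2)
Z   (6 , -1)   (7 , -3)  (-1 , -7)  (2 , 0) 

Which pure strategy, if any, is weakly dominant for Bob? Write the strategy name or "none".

Opt4

Opt4 vs Opt1: W: -5>-8, X: -8>-12, Y: 2>-6, Z: 0>-1.
Opt4 vs Opt2: W: -5=-5, X: -8>-9, Y: 2>0, Z: 0>-3.
Opt4 vs Opt3: W: -5>-9, X: -8>-11, Y: 2>-8, Z: 0>-7.
Opt4 is at least as good as every other strategy against every opponent action, so it is weakly dominant.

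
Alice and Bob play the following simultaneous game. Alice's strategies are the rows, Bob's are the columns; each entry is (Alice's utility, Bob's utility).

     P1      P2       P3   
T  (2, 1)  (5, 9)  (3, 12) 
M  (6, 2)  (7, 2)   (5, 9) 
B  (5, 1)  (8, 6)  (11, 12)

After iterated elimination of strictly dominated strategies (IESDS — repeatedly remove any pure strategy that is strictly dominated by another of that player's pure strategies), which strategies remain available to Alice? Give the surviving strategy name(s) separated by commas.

B

For Alice, M strictly dominates T on the remaining columns (P1: 6>2, P2: 7>5, P3: 5>3); eliminate T.
Bob's strategy P1 is strictly dominated by P3 (M: 9>2, B: 12>1) and is removed.
Row M is eliminated: B beats it against every remaining column (P2: 8>7, P3: 11>5).
Bob's strategy P2 is strictly dominated by P3 (B: 12>6) and is removed.
Among the remaining strategies, none is strictly dominated by another pure strategy of the same player, so the elimination stops.
Surviving strategies — Alice: {B}; Bob: {P3}.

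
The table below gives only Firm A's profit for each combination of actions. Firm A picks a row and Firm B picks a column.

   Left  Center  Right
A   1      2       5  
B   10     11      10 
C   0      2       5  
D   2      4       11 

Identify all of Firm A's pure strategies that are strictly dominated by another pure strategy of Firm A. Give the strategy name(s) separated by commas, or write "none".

A, C

A is strictly dominated by B (Left: 10>1, Center: 11>2, Right: 10>5).
Nothing dominates B: A at Left (10>1); C at Left (10>0); D at Left (10>2).
B strictly dominates C — Left: 10>0, Center: 11>2, Right: 10>5.
D: no other strategy beats it everywhere (A at Left (2>1); B at Right (11>10); C at Left (2>0)).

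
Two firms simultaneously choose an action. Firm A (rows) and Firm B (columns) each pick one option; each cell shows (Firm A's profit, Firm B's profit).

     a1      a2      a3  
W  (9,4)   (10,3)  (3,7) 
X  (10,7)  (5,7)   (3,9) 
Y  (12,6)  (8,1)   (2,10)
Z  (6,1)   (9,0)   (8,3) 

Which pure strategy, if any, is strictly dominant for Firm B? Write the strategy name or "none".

a3 vs a1: W: 7>4, X: 9>7, Y: 10>6, Z: 3>1.
a3 vs a2: W: 7>3, X: 9>7, Y: 10>1, Z: 3>0.
a3 strictly beats every other strategy against every opponent action, so it is strictly dominant.

a3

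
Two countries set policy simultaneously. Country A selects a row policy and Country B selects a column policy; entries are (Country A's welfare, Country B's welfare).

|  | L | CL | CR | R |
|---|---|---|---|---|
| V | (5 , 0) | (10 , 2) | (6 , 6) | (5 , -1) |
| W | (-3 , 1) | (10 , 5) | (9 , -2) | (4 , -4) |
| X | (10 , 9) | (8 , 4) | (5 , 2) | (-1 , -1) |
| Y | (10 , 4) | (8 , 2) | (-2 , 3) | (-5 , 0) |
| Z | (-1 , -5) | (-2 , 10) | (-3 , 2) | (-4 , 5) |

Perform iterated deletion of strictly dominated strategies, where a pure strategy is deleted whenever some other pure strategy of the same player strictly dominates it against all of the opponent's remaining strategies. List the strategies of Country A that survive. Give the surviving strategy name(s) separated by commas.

V, W, X, Y

Country A's strategy Z is strictly dominated by V (L: 5>-1, CL: 10>-2, CR: 6>-3, R: 5>-4) and is removed.
Column R is eliminated: L beats it against every remaining row (V: 0>-1, W: 1>-4, X: 9>-1, Y: 4>0).
Among the remaining strategies, none is strictly dominated by another pure strategy of the same player, so the elimination stops.
Surviving strategies — Country A: {V, W, X, Y}; Country B: {L, CL, CR}.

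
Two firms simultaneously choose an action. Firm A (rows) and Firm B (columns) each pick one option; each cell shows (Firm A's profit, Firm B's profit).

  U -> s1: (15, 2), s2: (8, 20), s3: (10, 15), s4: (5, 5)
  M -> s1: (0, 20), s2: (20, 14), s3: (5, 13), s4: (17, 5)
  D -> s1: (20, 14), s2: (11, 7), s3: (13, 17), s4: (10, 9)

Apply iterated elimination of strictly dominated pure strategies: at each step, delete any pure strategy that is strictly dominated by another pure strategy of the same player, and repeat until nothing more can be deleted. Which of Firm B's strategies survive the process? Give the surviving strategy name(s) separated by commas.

For Firm A, D strictly dominates U on the remaining columns (s1: 20>15, s2: 11>8, s3: 13>10, s4: 10>5); eliminate U.
Firm B's strategy s2 is strictly dominated by s1 (M: 20>14, D: 14>7) and is removed.
Firm B's strategy s4 is strictly dominated by s1 (M: 20>5, D: 14>9) and is removed.
Firm A's strategy M is strictly dominated by D (s1: 20>0, s3: 13>5) and is removed.
Column s1 is eliminated: s3 beats it against every remaining row (D: 17>14).
Among the remaining strategies, none is strictly dominated by another pure strategy of the same player, so the elimination stops.
Surviving strategies — Firm A: {D}; Firm B: {s3}.

s3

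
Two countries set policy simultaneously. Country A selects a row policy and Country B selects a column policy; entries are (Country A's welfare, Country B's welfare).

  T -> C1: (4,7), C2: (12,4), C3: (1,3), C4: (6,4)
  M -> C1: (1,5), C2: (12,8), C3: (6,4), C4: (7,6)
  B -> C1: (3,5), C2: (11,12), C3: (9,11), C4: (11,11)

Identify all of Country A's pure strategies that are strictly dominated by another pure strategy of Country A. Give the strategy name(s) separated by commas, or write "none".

none

T: no other strategy beats it everywhere (M at C1 (4>1); B at C1 (4>3)).
Nothing dominates M: T at C2 (12=12); B at C2 (12>11).
B: no other strategy beats it everywhere (T at C3 (9>1); M at C1 (3>1)).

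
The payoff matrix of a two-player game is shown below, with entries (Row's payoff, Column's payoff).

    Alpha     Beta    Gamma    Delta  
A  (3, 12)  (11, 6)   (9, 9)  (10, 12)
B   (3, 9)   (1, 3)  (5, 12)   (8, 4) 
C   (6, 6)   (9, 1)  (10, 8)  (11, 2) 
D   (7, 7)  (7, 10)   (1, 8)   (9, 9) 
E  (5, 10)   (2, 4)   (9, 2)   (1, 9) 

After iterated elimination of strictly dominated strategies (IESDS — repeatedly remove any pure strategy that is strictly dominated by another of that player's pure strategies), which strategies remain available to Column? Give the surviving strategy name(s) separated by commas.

Alpha, Beta, Gamma, Delta

For Row, C strictly dominates B on the remaining columns (Alpha: 6>3, Beta: 9>1, Gamma: 10>5, Delta: 11>8); eliminate B.
Row E is eliminated: C beats it against every remaining column (Alpha: 6>5, Beta: 9>2, Gamma: 10>9, Delta: 11>1).
Among the remaining strategies, none is strictly dominated by another pure strategy of the same player, so the elimination stops.
Surviving strategies — Row: {A, C, D}; Column: {Alpha, Beta, Gamma, Delta}.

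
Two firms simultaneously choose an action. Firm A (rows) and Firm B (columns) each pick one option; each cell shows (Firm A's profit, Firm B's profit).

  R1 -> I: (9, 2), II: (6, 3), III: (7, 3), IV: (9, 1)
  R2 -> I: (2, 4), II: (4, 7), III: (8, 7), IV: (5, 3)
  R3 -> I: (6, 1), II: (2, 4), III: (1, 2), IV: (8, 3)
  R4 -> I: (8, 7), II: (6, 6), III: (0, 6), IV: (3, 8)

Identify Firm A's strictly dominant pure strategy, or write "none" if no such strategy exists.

R1 fails to dominate R2 at III (7<8).
R2 fails to dominate R1 at I (2<9).
R3 fails to dominate R1 at I (6<9).
R4 fails to dominate R1 at I (8<9).
No single strategy dominates all the others.

none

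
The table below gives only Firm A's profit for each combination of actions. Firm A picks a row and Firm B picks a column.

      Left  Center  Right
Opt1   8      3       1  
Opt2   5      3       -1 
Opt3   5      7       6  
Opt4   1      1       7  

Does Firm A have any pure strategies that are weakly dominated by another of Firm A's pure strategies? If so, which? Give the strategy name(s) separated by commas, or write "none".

Opt1: no other strategy beats it everywhere (Opt2 at Left (8>5); Opt3 at Left (8>5); Opt4 at Left (8>1)).
Opt1 weakly dominates Opt2 — Left: 8>5, Center: 3=3, Right: 1>-1.
Opt3 is not dominated — it holds its own against Opt1 at Center (7>3); Opt2 at Center (7>3); Opt4 at Left (5>1).
Opt4 is not dominated — it holds its own against Opt1 at Right (7>1); Opt2 at Right (7>-1); Opt3 at Right (7>6).

Opt2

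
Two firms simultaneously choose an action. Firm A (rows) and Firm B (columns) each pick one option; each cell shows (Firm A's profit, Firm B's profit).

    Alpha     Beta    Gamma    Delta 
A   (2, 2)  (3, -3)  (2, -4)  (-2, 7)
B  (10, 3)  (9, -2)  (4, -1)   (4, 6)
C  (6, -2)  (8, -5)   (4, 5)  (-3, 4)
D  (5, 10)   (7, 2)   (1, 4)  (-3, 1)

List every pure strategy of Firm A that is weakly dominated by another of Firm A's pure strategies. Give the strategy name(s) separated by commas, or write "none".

A, C, D

A is weakly dominated by B (Alpha: 10>2, Beta: 9>3, Gamma: 4>2, Delta: 4>-2).
B is not dominated — it holds its own against A at Alpha (10>2); C at Alpha (10>6); D at Alpha (10>5).
C is weakly dominated by B (Alpha: 10>6, Beta: 9>8, Gamma: 4=4, Delta: 4>-3).
D is weakly dominated by B (Alpha: 10>5, Beta: 9>7, Gamma: 4>1, Delta: 4>-3).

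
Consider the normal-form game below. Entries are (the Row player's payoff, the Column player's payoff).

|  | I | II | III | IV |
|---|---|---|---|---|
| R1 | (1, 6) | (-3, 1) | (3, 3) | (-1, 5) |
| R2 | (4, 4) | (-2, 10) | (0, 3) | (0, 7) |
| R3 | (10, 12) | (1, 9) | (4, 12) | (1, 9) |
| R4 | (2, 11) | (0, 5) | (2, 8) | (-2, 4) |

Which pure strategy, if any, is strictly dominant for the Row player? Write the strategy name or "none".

R3

R3 vs R1: I: 10>1, II: 1>-3, III: 4>3, IV: 1>-1.
R3 vs R2: I: 10>4, II: 1>-2, III: 4>0, IV: 1>0.
R3 vs R4: I: 10>2, II: 1>0, III: 4>2, IV: 1>-2.
R3 strictly beats every other strategy against every opponent action, so it is strictly dominant.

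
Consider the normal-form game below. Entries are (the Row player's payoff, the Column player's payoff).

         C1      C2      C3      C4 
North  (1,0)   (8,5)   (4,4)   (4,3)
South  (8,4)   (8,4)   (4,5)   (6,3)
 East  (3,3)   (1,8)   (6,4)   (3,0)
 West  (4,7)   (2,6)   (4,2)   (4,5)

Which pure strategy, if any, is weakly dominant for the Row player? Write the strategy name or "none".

North fails to dominate South at C1 (1<8).
South fails to dominate East at C3 (4<6).
East fails to dominate North at C2 (1<8).
West fails to dominate North at C2 (2<8).
No single strategy dominates all the others.

none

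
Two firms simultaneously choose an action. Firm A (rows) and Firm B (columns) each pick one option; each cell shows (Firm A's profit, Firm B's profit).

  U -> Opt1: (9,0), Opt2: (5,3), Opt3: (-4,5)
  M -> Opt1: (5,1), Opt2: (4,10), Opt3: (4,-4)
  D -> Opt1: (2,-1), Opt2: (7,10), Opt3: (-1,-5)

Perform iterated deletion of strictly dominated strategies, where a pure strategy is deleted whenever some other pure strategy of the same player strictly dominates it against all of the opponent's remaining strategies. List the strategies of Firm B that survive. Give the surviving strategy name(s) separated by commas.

Opt2

For Firm B, Opt2 strictly dominates Opt1 on the remaining rows (U: 3>0, M: 10>1, D: 10>-1); eliminate Opt1.
Firm A's strategy U is strictly dominated by D (Opt2: 7>5, Opt3: -1>-4) and is removed.
Firm B's strategy Opt3 is strictly dominated by Opt2 (M: 10>-4, D: 10>-5) and is removed.
For Firm A, D strictly dominates M on the remaining columns (Opt2: 7>4); eliminate M.
Among the remaining strategies, none is strictly dominated by another pure strategy of the same player, so the elimination stops.
Surviving strategies — Firm A: {D}; Firm B: {Opt2}.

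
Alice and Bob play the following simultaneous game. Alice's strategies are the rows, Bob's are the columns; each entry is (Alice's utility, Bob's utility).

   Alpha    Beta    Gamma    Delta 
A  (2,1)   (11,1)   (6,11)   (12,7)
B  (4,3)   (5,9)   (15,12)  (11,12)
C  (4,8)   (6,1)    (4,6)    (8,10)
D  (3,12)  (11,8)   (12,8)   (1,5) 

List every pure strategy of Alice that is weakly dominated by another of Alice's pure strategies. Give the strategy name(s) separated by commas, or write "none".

none

A is not dominated — it holds its own against B at Beta (11>5); C at Beta (11>6); D at Delta (12>1).
B is not dominated — it holds its own against A at Alpha (4>2); C at Gamma (15>4); D at Alpha (4>3).
C: no other strategy beats it everywhere (A at Alpha (4>2); B at Beta (6>5); D at Alpha (4>3)).
D: no other strategy beats it everywhere (A at Alpha (3>2); B at Beta (11>5); C at Beta (11>6)).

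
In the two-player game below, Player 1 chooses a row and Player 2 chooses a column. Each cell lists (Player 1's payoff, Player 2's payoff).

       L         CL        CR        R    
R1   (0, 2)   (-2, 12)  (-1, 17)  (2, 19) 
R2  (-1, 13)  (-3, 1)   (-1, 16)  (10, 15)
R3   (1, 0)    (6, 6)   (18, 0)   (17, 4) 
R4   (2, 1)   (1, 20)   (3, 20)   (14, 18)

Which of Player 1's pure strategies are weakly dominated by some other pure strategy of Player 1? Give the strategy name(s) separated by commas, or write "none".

R1 is weakly dominated by R3 (L: 1>0, CL: 6>-2, CR: 18>-1, R: 17>2).
R3 weakly dominates R2 — L: 1>-1, CL: 6>-3, CR: 18>-1, R: 17>10.
R3: no other strategy beats it everywhere (R1 at L (1>0); R2 at L (1>-1); R4 at CL (6>1)).
Nothing dominates R4: R1 at L (2>0); R2 at L (2>-1); R3 at L (2>1).

R1, R2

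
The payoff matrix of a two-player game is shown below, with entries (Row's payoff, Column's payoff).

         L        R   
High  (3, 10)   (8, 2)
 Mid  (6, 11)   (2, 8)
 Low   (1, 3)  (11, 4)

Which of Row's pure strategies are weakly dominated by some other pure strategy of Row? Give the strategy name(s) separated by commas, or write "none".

none

High is not dominated — it holds its own against Mid at R (8>2); Low at L (3>1).
Mid is not dominated — it holds its own against High at L (6>3); Low at L (6>1).
Nothing dominates Low: High at R (11>8); Mid at R (11>2).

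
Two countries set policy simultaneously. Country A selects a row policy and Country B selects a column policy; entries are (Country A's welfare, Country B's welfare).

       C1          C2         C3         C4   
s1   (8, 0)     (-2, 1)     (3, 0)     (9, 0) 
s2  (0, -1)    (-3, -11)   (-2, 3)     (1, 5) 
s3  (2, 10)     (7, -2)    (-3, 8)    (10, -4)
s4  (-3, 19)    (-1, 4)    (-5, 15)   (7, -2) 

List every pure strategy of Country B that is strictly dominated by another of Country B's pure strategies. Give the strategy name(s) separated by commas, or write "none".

none

C1 is not dominated — it holds its own against C2 at s2 (-1>-11); C3 at s1 (0=0); C4 at s1 (0=0).
C2 is not dominated — it holds its own against C1 at s1 (1>0); C3 at s1 (1>0); C4 at s1 (1>0).
C3 is not dominated — it holds its own against C1 at s1 (0=0); C2 at s2 (3>-11); C4 at s1 (0=0).
C4 is not dominated — it holds its own against C1 at s1 (0=0); C2 at s2 (5>-11); C3 at s1 (0=0).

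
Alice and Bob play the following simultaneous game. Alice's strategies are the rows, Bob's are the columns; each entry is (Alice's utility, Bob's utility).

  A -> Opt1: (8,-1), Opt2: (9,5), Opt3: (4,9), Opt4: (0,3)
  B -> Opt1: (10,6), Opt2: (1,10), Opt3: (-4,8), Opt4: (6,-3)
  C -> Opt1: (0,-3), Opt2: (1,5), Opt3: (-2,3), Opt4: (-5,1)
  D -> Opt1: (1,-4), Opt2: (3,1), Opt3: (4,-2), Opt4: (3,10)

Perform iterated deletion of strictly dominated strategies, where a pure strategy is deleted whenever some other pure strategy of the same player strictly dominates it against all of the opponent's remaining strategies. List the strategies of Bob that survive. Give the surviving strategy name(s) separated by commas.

Row C is eliminated: A beats it against every remaining column (Opt1: 8>0, Opt2: 9>1, Opt3: 4>-2, Opt4: 0>-5).
Column Opt1 is eliminated: Opt2 beats it against every remaining row (A: 5>-1, B: 10>6, D: 1>-4).
Among the remaining strategies, none is strictly dominated by another pure strategy of the same player, so the elimination stops.
Surviving strategies — Alice: {A, B, D}; Bob: {Opt2, Opt3, Opt4}.

Opt2, Opt3, Opt4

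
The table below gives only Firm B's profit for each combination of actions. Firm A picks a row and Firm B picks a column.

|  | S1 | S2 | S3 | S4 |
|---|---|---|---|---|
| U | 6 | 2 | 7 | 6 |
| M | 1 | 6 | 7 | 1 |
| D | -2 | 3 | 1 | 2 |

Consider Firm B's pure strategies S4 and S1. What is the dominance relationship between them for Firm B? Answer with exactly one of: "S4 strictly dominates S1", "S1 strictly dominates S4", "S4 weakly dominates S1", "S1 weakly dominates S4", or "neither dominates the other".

S4 weakly dominates S1

S4's payoffs vs S1's, by Firm A's action — U: 6=6, M: 1=1, D: 2>-2.
S4 is at least as good everywhere and strictly better somewhere (tied only at U, M), so S4 weakly but not strictly dominates S1.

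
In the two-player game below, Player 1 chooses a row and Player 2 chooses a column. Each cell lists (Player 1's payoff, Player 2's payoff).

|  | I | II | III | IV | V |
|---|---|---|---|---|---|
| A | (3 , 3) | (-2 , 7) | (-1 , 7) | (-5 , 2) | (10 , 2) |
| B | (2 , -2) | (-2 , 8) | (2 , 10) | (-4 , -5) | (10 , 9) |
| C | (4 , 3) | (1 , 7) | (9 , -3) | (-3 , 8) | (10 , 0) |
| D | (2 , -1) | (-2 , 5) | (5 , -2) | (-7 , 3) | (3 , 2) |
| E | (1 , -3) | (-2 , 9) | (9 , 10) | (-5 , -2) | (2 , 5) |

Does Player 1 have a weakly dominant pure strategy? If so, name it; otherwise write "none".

C

C vs A: I: 4>3, II: 1>-2, III: 9>-1, IV: -3>-5, V: 10=10.
C vs B: I: 4>2, II: 1>-2, III: 9>2, IV: -3>-4, V: 10=10.
C vs D: I: 4>2, II: 1>-2, III: 9>5, IV: -3>-7, V: 10>3.
C vs E: I: 4>1, II: 1>-2, III: 9=9, IV: -3>-5, V: 10>2.
C is at least as good as every other strategy against every opponent action, so it is weakly dominant.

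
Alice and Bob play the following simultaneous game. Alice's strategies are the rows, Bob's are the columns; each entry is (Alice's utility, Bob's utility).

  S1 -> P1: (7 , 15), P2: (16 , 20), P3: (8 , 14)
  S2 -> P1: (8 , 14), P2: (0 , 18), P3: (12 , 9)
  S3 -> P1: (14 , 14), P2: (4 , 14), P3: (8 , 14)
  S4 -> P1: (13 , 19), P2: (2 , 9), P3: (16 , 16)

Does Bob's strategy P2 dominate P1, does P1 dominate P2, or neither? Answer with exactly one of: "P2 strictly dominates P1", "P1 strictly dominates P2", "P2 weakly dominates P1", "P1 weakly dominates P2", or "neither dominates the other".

neither dominates the other

Compare P2 to P1 across each choice by Alice: S1: 20>15, S2: 18>14, S3: 14=14, S4: 9<19.
P2 does better at S1, S2 but worse at S4; neither strategy dominates the other.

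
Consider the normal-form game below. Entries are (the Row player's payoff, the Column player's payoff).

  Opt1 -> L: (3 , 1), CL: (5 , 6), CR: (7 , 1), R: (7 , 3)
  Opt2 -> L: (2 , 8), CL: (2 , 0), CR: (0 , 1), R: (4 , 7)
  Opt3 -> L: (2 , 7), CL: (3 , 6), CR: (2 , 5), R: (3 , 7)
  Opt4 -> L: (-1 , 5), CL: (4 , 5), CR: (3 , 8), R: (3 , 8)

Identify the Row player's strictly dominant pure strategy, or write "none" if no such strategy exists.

Opt1 vs Opt2: L: 3>2, CL: 5>2, CR: 7>0, R: 7>4.
Opt1 vs Opt3: L: 3>2, CL: 5>3, CR: 7>2, R: 7>3.
Opt1 vs Opt4: L: 3>-1, CL: 5>4, CR: 7>3, R: 7>3.
Opt1 strictly beats every other strategy against every opponent action, so it is strictly dominant.

Opt1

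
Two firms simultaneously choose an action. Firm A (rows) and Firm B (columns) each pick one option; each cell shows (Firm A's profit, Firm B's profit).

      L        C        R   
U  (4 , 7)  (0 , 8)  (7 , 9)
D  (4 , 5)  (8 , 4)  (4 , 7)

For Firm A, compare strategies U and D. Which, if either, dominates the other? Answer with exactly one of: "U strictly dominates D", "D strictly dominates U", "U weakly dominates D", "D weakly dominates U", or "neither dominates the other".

U's payoffs vs D's, by Firm B's action — L: 4=4, C: 0<8, R: 7>4.
U does better at R but worse at C; neither strategy dominates the other.

neither dominates the other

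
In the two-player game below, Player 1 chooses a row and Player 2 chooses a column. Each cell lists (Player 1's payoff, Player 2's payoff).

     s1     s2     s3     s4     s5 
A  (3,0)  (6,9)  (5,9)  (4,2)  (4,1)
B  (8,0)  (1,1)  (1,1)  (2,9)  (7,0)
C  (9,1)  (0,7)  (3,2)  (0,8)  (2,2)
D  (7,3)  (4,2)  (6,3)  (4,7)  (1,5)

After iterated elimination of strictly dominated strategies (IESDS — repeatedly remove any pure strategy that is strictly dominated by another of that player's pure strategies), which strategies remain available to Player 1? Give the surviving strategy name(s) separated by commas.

A, D

Player 2's strategy s1 is strictly dominated by s4 (A: 2>0, B: 9>0, C: 8>1, D: 7>3) and is removed.
For Player 1, A strictly dominates C on the remaining columns (s2: 6>0, s3: 5>3, s4: 4>0, s5: 4>2); eliminate C.
For Player 2, s4 strictly dominates s5 on the remaining rows (A: 2>1, B: 9>0, D: 7>5); eliminate s5.
Player 1's strategy B is strictly dominated by A (s2: 6>1, s3: 5>1, s4: 4>2) and is removed.
Among the remaining strategies, none is strictly dominated by another pure strategy of the same player, so the elimination stops.
Surviving strategies — Player 1: {A, D}; Player 2: {s2, s3, s4}.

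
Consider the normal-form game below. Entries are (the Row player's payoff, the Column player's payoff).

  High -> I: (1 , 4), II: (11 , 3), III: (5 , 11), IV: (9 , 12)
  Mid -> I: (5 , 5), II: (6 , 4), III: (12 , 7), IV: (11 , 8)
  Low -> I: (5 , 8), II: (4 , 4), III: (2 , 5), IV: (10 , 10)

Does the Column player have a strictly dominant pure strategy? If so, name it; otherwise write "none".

IV

IV vs I: High: 12>4, Mid: 8>5, Low: 10>8.
IV vs II: High: 12>3, Mid: 8>4, Low: 10>4.
IV vs III: High: 12>11, Mid: 8>7, Low: 10>5.
IV strictly beats every other strategy against every opponent action, so it is strictly dominant.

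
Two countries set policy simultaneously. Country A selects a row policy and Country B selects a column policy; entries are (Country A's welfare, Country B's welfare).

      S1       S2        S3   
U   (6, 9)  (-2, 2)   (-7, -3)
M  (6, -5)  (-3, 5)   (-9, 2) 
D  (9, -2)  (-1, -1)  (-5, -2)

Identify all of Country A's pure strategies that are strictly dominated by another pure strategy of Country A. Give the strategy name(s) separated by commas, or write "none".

U, M

U: dominated, since D does at least as well everywhere (S1: 9>6, S2: -1>-2, S3: -5>-7).
M: dominated, since D does at least as well everywhere (S1: 9>6, S2: -1>-3, S3: -5>-9).
D is not dominated — it holds its own against U at S1 (9>6); M at S1 (9>6).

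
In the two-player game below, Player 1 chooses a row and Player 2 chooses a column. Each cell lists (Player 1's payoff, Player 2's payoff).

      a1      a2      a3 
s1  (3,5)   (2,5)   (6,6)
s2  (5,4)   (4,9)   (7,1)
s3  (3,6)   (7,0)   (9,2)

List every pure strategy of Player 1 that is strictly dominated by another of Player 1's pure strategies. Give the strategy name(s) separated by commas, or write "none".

s1

s1 is strictly dominated by s2 (a1: 5>3, a2: 4>2, a3: 7>6).
s2 is not dominated — it holds its own against s1 at a1 (5>3); s3 at a1 (5>3).
s3 is not dominated — it holds its own against s1 at a1 (3=3); s2 at a2 (7>4).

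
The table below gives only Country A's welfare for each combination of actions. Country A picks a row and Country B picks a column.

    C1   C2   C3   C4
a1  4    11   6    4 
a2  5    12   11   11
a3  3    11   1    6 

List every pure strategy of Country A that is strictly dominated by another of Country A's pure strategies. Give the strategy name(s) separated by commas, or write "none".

a1, a3

a2 strictly dominates a1 — C1: 5>4, C2: 12>11, C3: 11>6, C4: 11>4.
a2 is not dominated — it holds its own against a1 at C1 (5>4); a3 at C1 (5>3).
a2 strictly dominates a3 — C1: 5>3, C2: 12>11, C3: 11>1, C4: 11>6.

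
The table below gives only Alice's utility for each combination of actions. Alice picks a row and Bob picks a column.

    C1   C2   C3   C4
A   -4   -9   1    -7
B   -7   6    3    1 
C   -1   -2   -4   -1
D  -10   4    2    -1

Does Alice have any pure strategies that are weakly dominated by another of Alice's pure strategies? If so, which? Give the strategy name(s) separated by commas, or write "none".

A: no other strategy beats it everywhere (B at C1 (-4>-7); C at C3 (1>-4); D at C1 (-4>-10)).
B: no other strategy beats it everywhere (A at C2 (6>-9); C at C2 (6>-2); D at C1 (-7>-10)).
C is not dominated — it holds its own against A at C1 (-1>-4); B at C1 (-1>-7); D at C1 (-1>-10).
B weakly dominates D — C1: -7>-10, C2: 6>4, C3: 3>2, C4: 1>-1.

D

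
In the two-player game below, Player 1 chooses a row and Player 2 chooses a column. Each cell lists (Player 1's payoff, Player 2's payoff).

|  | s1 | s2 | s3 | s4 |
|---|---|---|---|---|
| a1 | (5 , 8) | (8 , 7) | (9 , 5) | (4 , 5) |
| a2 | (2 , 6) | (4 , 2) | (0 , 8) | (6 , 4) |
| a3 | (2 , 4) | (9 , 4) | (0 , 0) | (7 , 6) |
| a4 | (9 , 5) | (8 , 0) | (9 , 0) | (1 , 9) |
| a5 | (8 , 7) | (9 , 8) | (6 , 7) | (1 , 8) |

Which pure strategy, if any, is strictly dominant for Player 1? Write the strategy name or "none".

none

a1 fails to dominate a2 at s4 (4<6).
a2 fails to dominate a1 at s1 (2<5).
a3 fails to dominate a1 at s1 (2<5).
a4 fails to dominate a1 at s2 (8=8).
a5 fails to dominate a1 at s3 (6<9).
No single strategy dominates all the others.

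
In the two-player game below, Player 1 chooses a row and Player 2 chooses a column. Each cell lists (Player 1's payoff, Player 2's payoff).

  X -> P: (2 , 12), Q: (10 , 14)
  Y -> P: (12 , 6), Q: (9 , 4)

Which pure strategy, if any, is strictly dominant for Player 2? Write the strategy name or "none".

none

P fails to dominate Q at X (12<14).
Q fails to dominate P at Y (4<6).
No single strategy dominates all the others.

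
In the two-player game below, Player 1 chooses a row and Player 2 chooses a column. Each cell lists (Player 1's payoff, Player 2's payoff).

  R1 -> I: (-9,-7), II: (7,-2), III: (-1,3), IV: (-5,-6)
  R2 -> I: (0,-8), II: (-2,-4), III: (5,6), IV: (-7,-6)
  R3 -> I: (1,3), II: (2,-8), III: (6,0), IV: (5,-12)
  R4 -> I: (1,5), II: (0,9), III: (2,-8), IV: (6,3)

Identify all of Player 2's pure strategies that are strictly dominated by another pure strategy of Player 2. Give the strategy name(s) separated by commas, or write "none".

Nothing dominates I: II at R3 (3>-8); III at R3 (3>0); IV at R3 (3>-12).
II: no other strategy beats it everywhere (I at R1 (-2>-7); III at R4 (9>-8); IV at R1 (-2>-6)).
III: no other strategy beats it everywhere (I at R1 (3>-7); II at R1 (3>-2); IV at R1 (3>-6)).
IV is strictly dominated by II (R1: -2>-6, R2: -4>-6, R3: -8>-12, R4: 9>3).

IV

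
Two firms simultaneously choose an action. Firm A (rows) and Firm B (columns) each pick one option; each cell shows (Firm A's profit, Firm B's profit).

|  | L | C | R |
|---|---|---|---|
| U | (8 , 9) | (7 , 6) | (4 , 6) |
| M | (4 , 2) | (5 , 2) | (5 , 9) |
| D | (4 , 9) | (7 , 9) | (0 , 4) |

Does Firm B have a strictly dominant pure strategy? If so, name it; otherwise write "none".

L fails to dominate C at M (2=2).
C fails to dominate L at U (6<9).
R fails to dominate L at U (6<9).
No single strategy dominates all the others.

none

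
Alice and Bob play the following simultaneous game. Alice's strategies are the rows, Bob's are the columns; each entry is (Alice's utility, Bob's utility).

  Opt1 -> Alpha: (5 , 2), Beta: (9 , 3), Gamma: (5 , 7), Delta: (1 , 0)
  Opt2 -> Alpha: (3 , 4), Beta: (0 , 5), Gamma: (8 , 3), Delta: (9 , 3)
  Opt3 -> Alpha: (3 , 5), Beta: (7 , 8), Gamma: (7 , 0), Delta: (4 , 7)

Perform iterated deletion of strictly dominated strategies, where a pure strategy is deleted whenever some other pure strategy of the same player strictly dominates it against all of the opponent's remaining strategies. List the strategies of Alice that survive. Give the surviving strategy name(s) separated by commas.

Bob's strategy Alpha is strictly dominated by Beta (Opt1: 3>2, Opt2: 5>4, Opt3: 8>5) and is removed.
For Bob, Beta strictly dominates Delta on the remaining rows (Opt1: 3>0, Opt2: 5>3, Opt3: 8>7); eliminate Delta.
Among the remaining strategies, none is strictly dominated by another pure strategy of the same player, so the elimination stops.
Surviving strategies — Alice: {Opt1, Opt2, Opt3}; Bob: {Beta, Gamma}.

Opt1, Opt2, Opt3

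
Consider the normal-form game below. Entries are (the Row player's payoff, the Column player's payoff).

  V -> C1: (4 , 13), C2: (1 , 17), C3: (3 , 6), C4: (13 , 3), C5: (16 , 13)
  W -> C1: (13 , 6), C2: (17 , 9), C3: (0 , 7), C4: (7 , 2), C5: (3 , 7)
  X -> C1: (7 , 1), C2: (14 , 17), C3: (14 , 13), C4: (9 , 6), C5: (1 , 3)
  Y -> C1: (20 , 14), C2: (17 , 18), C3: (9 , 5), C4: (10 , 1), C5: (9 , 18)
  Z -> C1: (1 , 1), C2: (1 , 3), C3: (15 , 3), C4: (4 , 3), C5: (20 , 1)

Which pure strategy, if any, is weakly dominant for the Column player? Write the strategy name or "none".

C2

C2 vs C1: V: 17>13, W: 9>6, X: 17>1, Y: 18>14, Z: 3>1.
C2 vs C3: V: 17>6, W: 9>7, X: 17>13, Y: 18>5, Z: 3=3.
C2 vs C4: V: 17>3, W: 9>2, X: 17>6, Y: 18>1, Z: 3=3.
C2 vs C5: V: 17>13, W: 9>7, X: 17>3, Y: 18=18, Z: 3>1.
C2 is at least as good as every other strategy against every opponent action, so it is weakly dominant.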